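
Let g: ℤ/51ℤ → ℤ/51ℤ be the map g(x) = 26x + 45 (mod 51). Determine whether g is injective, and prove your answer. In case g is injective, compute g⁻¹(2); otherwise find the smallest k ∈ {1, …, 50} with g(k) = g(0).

If g(x_1) = g(x_2), then 26x_1 ≡ 26x_2 (mod 51). Because gcd(26, 51) = 1, we may cancel 26 to get x_1 ≡ x_2 (mod 51).
Therefore g is injective.
We now compute 26⁻¹ mod 51 explicitly. Euclid's algorithm: 51 = 1·26 + 25, 26 = 1·25 + 1; back-substituting gives 1 = 2·26 − 1·51, so 26⁻¹ ≡ 2 (mod 51).
Since g is injective, we find g⁻¹(2): we need 26x ≡ 2 − 45 ≡ 8 (mod 51). Using 26⁻¹ = 2: x ≡ 2·8 = 16, so x = 16.
Check: g(16) = 26·16 + 45 = 461 = 9·51 + 2 ≡ 2 (mod 51).

16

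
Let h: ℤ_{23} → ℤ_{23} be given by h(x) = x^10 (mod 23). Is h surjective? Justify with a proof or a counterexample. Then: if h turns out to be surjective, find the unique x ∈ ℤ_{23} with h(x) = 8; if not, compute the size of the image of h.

12

h(11): Repeated squaring mod 23: 11^1 ≡ 11, 11^2 ≡ 11² = 121 ≡ 6, 11^4 ≡ 6² = 36 ≡ 13, 11^8 ≡ 13² = 169 ≡ 8. Since 10 = 8 + 2, 11^10 ≡ 8·6: 8·6 = 48 ≡ 2. So 11^10 ≡ 2 (mod 23).
h(12): Repeated squaring mod 23: 12^1 ≡ 12, 12^2 ≡ 12² = 144 ≡ 6, 12^4 ≡ 6² = 36 ≡ 13, 12^8 ≡ 13² = 169 ≡ 8. Since 10 = 8 + 2, 12^10 ≡ 8·6: 8·6 = 48 ≡ 2. So 12^10 ≡ 2 (mod 23).
So h(11) = h(12) = 2 while 11 ≠ 12, thus h is not injective.
A non-injective map from the 23-element set ℤ_{23} to itself takes at most 22 distinct values, so it cannot be surjective. Therefore h is not surjective.
Since h is not surjective, we determine |image(h)|. Computing x^10 mod 23 for each x (by repeated squaring, reducing mod 23 at every step), the values h(0), h(1), …, h(22) are: 0, 1, 12, 8, 6, 9, 4, 13, 3, 18, 16, 2, 2, 16, 18, 3, 13, 4, 9, 6, 8, 12, 1.
The distinct values are {0, 1, 2, 3, 4, 6, 8, 9, 12, 13, 16, 18}; there are 12 of them.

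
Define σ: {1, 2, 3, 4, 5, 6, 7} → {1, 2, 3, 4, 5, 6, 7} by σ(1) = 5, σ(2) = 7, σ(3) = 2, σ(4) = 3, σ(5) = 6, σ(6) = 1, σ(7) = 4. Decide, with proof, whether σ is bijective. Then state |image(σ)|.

7

The values 5, 7, 2, 3, 6, 1, 4 are a permutation of {1, 2, 3, 4, 5, 6, 7}: each element appears exactly once.
So σ is injective and surjective, hence bijective.
The image of σ is {1, 2, 3, 4, 5, 6, 7}, which has 7 elements.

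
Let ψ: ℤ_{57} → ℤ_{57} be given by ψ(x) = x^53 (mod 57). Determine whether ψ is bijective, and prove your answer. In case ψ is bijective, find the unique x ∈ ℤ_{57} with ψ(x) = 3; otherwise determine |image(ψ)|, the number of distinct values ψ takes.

51

Computing x^53 mod 57 for each x (by repeated squaring, reducing mod 57 at every step), the values ψ(0), ψ(1), …, ψ(56) are: 0, 1, 29, 51, 43, 23, 54, 49, 50, 36, 40, 26, 27, 22, 53, 33, 25, 47, 18, 19, 20, 48, 13, 5, 42, 16, 11, 12, 55, 2, 45, 46, 41, 15, 52, 44, 9, 37, 38, 39, 10, 32, 24, 4, 35, 30, 31, 17, 21, 7, 8, 3, 34, 14, 6, 28, 56.
Every element of ℤ_{57} appears exactly once in this list, so ψ is a bijection, and in particular bijective.
Since ψ is bijective, we read off the preimage of 3 from the same table: ψ(51) = 3, so ψ⁻¹(3) = 51.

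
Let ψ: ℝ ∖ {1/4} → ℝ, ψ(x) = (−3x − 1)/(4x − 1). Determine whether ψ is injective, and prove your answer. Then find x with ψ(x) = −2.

3/5

Suppose ψ(a) = ψ(b). Cross-multiplying: (−3a − 1)(4b − 1) = (−3b − 1)(4a − 1).
Expanding both sides and cancelling the symmetric terms leaves 7·(a − b) = 0. Since 7 ≠ 0, a = b. So ψ is injective.
Solving ψ(x) = −2: cross-multiplying gives −3x − 1 = −2(4x − 1), which rearranges to 5x = 3, so x = 3/5.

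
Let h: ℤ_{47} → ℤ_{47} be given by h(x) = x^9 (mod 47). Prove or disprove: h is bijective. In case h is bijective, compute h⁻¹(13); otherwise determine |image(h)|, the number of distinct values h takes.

20

Since 47 is prime, the nonzero elements of ℤ_{47} form a cyclic group of order 46.
As gcd(9, 46) = 1, raising to the 9th power is a bijection on this group: if u^9 ≡ v^9 then (uv^{−1})^9 = 1, and the only element of order dividing gcd(9, 46) = 1 is 1, so u = v.
With h(0) = 0 this makes h injective on all of ℤ_{47}, hence bijective (finite equal-size domain and codomain). In particular h is bijective.
Since h is bijective, we find the preimage of 13. The inverse of x ↦ x^9 on (ℤ_{47})^× is x ↦ x^41, because 9·41 = 369 = 8·46 + 1 ≡ 1 (mod 46) and x^{46} = 1 for x ≠ 0 (Fermat). So h⁻¹(13) = 13^41 mod 47.
Repeated squaring mod 47: 13^1 ≡ 13, 13^2 ≡ 13² = 169 ≡ 28, 13^4 ≡ 28² = 784 ≡ 32, 13^8 ≡ 32² = 1024 ≡ 37, 13^16 ≡ 37² = 1369 ≡ 6, 13^32 ≡ 6² = 36. Since 41 = 32 + 8 + 1, 13^41 ≡ 36·37·13: 36·37 = 1332 ≡ 16, then 16·13 = 208 ≡ 20. So 13^41 ≡ 20 (mod 47).
Hence h⁻¹(13) = 20.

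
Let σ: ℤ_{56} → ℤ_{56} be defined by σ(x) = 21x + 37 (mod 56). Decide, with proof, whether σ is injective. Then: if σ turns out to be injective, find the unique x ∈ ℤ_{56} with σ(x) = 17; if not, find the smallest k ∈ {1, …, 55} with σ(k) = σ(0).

8

We have gcd(21, 56) = 7 > 1. Taking u = 0 and v = 8: σ(0) = 37 and σ(8) = 21·8 + 37 = 205 ≡ 37 (mod 56).
So σ(0) = σ(8) while 0 ≠ 8, therefore σ is not injective.
Since σ is not injective, we find the least positive k with σ(k) = σ(0): this means 21k ≡ 0 (mod 56), i.e. 56 ∣ 21k. Since gcd(21, 56) = 7, dividing through by 7 this holds exactly when 8 ∣ 3k, and as gcd(3, 8) = 1, exactly when 8 ∣ k.
The smallest positive such k is 8.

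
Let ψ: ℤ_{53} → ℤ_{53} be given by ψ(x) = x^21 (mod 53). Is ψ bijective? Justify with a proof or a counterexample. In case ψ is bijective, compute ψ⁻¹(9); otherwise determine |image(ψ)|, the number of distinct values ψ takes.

Since 53 is prime, the nonzero elements of ℤ_{53} form a cyclic group of order 52.
As gcd(21, 52) = 1, raising to the 21st power is a bijection on this group: if u^21 ≡ v^21 then (uv^{−1})^21 = 1, and the only element of order dividing gcd(21, 52) = 1 is 1, so u = v.
With ψ(0) = 0 this makes ψ injective on all of ℤ_{53}, hence bijective (finite equal-size domain and codomain). In particular ψ is bijective.
Since ψ is bijective, we find the preimage of 9. The inverse of x ↦ x^21 on (ℤ_{53})^× is x ↦ x^5, because 21·5 = 105 = 2·52 + 1 ≡ 1 (mod 52) and x^{52} = 1 for x ≠ 0 (Fermat). So ψ⁻¹(9) = 9^5 mod 53.
Repeated squaring mod 53: 9^1 ≡ 9, 9^2 ≡ 9² = 81 ≡ 28, 9^4 ≡ 28² = 784 ≡ 42. Since 5 = 4 + 1, 9^5 ≡ 42·9: 42·9 = 378 ≡ 7. So 9^5 ≡ 7 (mod 53).
Hence ψ⁻¹(9) = 7.

7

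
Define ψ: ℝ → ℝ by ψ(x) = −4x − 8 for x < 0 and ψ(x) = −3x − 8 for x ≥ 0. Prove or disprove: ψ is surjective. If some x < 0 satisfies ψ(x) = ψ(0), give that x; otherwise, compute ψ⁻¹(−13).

5/3

Both pieces are strictly decreasing (slopes −4 and −3), so each is injective on its own interval.
The left piece maps (−∞, 0) onto (−8, ∞); the right piece maps [0, ∞) onto (−∞, −8].
These images together cover ℝ, so ψ is surjective.
Because the two images are disjoint, no x < 0 has ψ(x) = ψ(0), so we compute ψ⁻¹(−13): −13 lies in (−∞, −8], so solve −3x − 8 = −13: x = (−13 + 8)/(−3) = 5/3.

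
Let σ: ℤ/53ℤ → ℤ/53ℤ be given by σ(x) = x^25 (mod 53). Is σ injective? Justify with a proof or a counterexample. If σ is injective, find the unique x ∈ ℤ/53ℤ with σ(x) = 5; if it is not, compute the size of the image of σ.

Since 53 is prime, the nonzero elements of ℤ/53ℤ form a cyclic group of order 52.
As gcd(25, 52) = 1, raising to the 25th power is a bijection on this group: if x_1^25 ≡ x_2^25 then (x_1x_2^{−1})^25 = 1, and the only element of order dividing gcd(25, 52) = 1 is 1, so x_1 = x_2.
With σ(0) = 0 this makes σ injective on all of ℤ/53ℤ, hence bijective (finite equal-size domain and codomain). In particular σ is injective.
Since σ is injective, we find the preimage of 5. The inverse of x ↦ x^25 on (ℤ/53ℤ)^× is x ↦ x^25, because 25·25 = 625 = 12·52 + 1 ≡ 1 (mod 52) and x^{52} = 1 for x ≠ 0 (Fermat). So σ⁻¹(5) = 5^25 mod 53.
Repeated squaring mod 53: 5^1 ≡ 5, 5^2 ≡ 5² = 25, 5^4 ≡ 25² = 625 ≡ 42, 5^8 ≡ 42² = 1764 ≡ 15, 5^16 ≡ 15² = 225 ≡ 13. Since 25 = 16 + 8 + 1, 5^25 ≡ 13·15·5: 13·15 = 195 ≡ 36, then 36·5 = 180 ≡ 21. So 5^25 ≡ 21 (mod 53).
Hence σ⁻¹(5) = 21.

21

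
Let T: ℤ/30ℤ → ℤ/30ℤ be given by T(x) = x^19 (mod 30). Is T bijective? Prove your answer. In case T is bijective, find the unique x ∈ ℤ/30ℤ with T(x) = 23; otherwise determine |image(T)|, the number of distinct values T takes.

17

Computing x^19 mod 30 for each x (by repeated squaring, reducing mod 30 at every step), the values T(0), T(1), …, T(29) are: 0, 1, 8, 27, 4, 5, 6, 13, 2, 9, 10, 11, 18, 7, 14, 15, 16, 23, 12, 19, 20, 21, 28, 17, 24, 25, 26, 3, 22, 29.
Every element of ℤ/30ℤ appears exactly once in this list, so T is a bijection, and in particular bijective.
Since T is bijective, we read off the preimage of 23 from the same table: T(17) = 23, so T⁻¹(23) = 17.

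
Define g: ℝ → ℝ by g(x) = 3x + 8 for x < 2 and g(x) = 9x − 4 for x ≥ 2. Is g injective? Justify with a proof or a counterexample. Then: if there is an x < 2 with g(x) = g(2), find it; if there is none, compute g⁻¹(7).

-1/3

Both pieces are strictly increasing (slopes 3 and 9), so each is injective on its own interval.
The left piece maps (−∞, 2) onto (−∞, 14); the right piece maps [2, ∞) onto [14, ∞).
These images are disjoint, so no value is attained by both pieces. Thus g is injective.
Because the two images are disjoint, no x < 2 has g(x) = g(2), so we compute g⁻¹(7): 7 lies in (−∞, 14), so solve 3x + 8 = 7: x = (7 − 8)/3 = −1/3.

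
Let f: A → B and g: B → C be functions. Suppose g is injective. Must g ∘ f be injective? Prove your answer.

No. Take A = {0, 1}, B = C = {0, 1, 2, 3}, f(0) = f(1) = 0, and g = identity (injective).
Then (g ∘ f)(0) = (g ∘ f)(1) = 0 with 0 ≠ 1, so g ∘ f is not injective.

not injective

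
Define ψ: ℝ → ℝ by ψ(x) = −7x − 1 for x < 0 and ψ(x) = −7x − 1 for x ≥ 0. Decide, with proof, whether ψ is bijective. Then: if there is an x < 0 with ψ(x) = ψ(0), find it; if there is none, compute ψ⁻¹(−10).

9/7

Both pieces are strictly decreasing (slopes −7 and −7), so each is injective on its own interval.
The left piece maps (−∞, 0) onto (−1, ∞); the right piece maps [0, ∞) onto (−∞, −1].
Since −1 = −1, the images partition ℝ: ψ is injective and surjective, hence bijective.
Because the two images are disjoint, no x < 0 has ψ(x) = ψ(0), so we compute ψ⁻¹(−10): −10 lies in (−∞, −1], so solve −7x − 1 = −10: x = (−10 + 1)/(−7) = 9/7.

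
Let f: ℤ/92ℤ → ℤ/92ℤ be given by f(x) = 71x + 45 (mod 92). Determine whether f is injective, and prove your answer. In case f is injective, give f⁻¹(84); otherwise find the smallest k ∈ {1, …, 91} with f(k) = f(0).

Suppose f(a) = f(b) in ℤ/92ℤ. Then 71a + 45 ≡ 71b + 45 (mod 92), hence 71(a − b) ≡ 0 (mod 92).
Since gcd(71, 92) = 1, 71 is invertible modulo 92, hence a − b ≡ 0 (mod 92), i.e. a = b.
Therefore f is injective.
We now compute 71⁻¹ mod 92 explicitly. Euclid's algorithm: 92 = 1·71 + 21, 71 = 3·21 + 8, 21 = 2·8 + 5, 8 = 1·5 + 3, 5 = 1·3 + 2, 3 = 1·2 + 1; back-substituting gives 1 = 35·71 − 27·92, so 71⁻¹ ≡ 35 (mod 92).
Since f is injective, we find f⁻¹(84): we need 71x ≡ 84 − 45 ≡ 39 (mod 92). Using 71⁻¹ = 35: x ≡ 35·39 = 1365 = 14·92 + 77, so x = 77.
Check: f(77) = 71·77 + 45 = 5512 = 59·92 + 84 ≡ 84 (mod 92).

77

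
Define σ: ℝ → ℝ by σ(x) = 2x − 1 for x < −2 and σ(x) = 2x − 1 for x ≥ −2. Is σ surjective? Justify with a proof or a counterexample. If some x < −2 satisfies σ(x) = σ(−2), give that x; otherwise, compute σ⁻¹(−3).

-1

Both pieces are strictly increasing (slopes 2 and 2), so each is injective on its own interval.
The left piece maps (−∞, −2) onto (−∞, −5); the right piece maps [−2, ∞) onto [−5, ∞).
These images together cover ℝ, so σ is surjective.
Because the two images are disjoint, no x < −2 has σ(x) = σ(−2), so we compute σ⁻¹(−3): −3 lies in [−5, ∞), so solve 2x − 1 = −3: x = (−3 + 1)/2 = −1.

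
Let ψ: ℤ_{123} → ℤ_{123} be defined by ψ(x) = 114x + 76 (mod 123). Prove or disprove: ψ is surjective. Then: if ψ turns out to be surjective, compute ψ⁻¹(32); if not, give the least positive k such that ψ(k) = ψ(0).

Since gcd(114, 123) = 3, we have 114x ≡ 0 (mod 3) for all x, so ψ(x) ≡ 1 (mod 3).
But 0 ≢ 1 (mod 3), so 0 ∈ ℤ_{123} has no preimage. Therefore ψ is not surjective.
Since ψ is not surjective, we find the least positive k with ψ(k) = ψ(0): this means 114k ≡ 0 (mod 123), i.e. 123 ∣ 114k. Since gcd(114, 123) = 3, dividing through by 3 this holds exactly when 41 ∣ 38k, and as gcd(38, 41) = 1, exactly when 41 ∣ k.
The smallest positive such k is 41.

41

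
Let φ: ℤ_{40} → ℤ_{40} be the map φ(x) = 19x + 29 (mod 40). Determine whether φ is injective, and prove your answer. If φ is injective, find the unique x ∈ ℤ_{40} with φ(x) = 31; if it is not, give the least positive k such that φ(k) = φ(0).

38

Recall: injectivity means: for all x_1, x_2 in the domain, φ(x_1) = φ(x_2) implies x_1 = x_2.
Suppose φ(x_1) = φ(x_2) in ℤ_{40}. Then 19x_1 + 29 ≡ 19x_2 + 29 (mod 40), hence 19(x_1 − x_2) ≡ 0 (mod 40).
Since gcd(19, 40) = 1, 19 is invertible modulo 40, therefore x_1 − x_2 ≡ 0 (mod 40), i.e. x_1 = x_2.
So φ is injective.
We now compute 19⁻¹ mod 40 explicitly. Euclid's algorithm: 40 = 2·19 + 2, 19 = 9·2 + 1; back-substituting gives 1 = 19·19 − 9·40, so 19⁻¹ ≡ 19 (mod 40).
Since φ is injective, we find φ⁻¹(31): we need 19x ≡ 31 − 29 ≡ 2 (mod 40). Using 19⁻¹ = 19: x ≡ 19·2 = 38, so x = 38.
Check: φ(38) = 19·38 + 29 = 751 = 18·40 + 31 ≡ 31 (mod 40).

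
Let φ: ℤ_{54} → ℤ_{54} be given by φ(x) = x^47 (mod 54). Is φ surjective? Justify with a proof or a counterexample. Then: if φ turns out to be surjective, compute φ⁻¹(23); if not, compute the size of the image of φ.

φ(0) = 0^47 = 0.
φ(6): Repeated squaring mod 54: 6^1 ≡ 6, 6^2 ≡ 6² = 36, 6^4 ≡ 36² = 1296 ≡ 0, 6^8 ≡ 0² = 0, 6^16 ≡ 0² = 0, 6^32 ≡ 0² = 0. Since 47 = 32 + 8 + 4 + 2 + 1, 6^47 ≡ 0·0·0·36·6: 0·0 = 0, then 0·0 = 0, then 0·36 = 0, then 0·6 = 0. So 6^47 ≡ 0 (mod 54).
So φ(0) = φ(6) = 0 while 0 ≠ 6, thus φ is not injective.
A non-injective map from the 54-element set ℤ_{54} to itself takes at most 53 distinct values, so it cannot be surjective. Therefore φ is not surjective.
Since φ is not surjective, we determine |image(φ)|. Computing x^47 mod 54 for each x (by repeated squaring, reducing mod 54 at every step), the values φ(0), φ(1), …, φ(53) are: 0, 1, 50, 27, 16, 29, 0, 49, 44, 27, 46, 41, 0, 7, 20, 27, 40, 35, 0, 37, 32, 27, 52, 11, 0, 31, 26, 27, 28, 23, 0, 43, 2, 27, 22, 17, 0, 19, 14, 27, 34, 47, 0, 13, 8, 27, 10, 5, 0, 25, 38, 27, 4, 53.
The distinct values are {0, 1, 2, 4, 5, 7, 8, 10, 11, 13, 14, 16, 17, 19, 20, 22, 23, 25, 26, 27, 28, 29, 31, 32, 34, 35, 37, 38, 40, 41, 43, 44, 46, 47, 49, 50, 52, 53}; there are 38 of them.

38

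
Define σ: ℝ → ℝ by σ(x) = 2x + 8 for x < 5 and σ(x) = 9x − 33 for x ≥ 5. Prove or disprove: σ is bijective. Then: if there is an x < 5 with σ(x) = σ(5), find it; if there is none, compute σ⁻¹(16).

Both pieces are strictly increasing (slopes 2 and 9), so each is injective on its own interval.
The left piece maps (−∞, 5) onto (−∞, 18); the right piece maps [5, ∞) onto [12, ∞).
These images overlap. In particular σ(5) = 12 (right piece), and solving 2x + 8 = 12 on the left piece gives x = 2 < 5.
So σ(2) = σ(5) with 2 ≠ 5, and σ is not injective, hence not bijective. This x = 2 is the requested value below 5.

2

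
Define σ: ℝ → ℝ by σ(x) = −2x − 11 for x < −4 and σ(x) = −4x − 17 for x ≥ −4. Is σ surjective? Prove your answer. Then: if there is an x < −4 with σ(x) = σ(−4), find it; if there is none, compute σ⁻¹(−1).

Both pieces are strictly decreasing (slopes −2 and −4), so each is injective on its own interval.
The left piece maps (−∞, −4) onto (−3, ∞); the right piece maps [−4, ∞) onto (−∞, −1].
The union (−3, ∞) ∪ (−∞, −1] covers ℝ, so σ is surjective.
For the follow-up: the images overlap, so an x < −4 with σ(x) = σ(−4) exists. σ(−4) = −1; solving −2x − 11 = −1 for x < −4 gives x = (−1 + 11)/(−2) = −5.

-5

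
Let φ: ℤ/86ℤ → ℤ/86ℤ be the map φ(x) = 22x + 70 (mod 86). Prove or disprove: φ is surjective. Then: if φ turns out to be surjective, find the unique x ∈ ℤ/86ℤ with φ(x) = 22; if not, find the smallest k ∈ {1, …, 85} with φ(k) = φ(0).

43

Since gcd(22, 86) = 2, we have 22x ≡ 0 (mod 2) for all x, so φ(x) ≡ 0 (mod 2).
But 1 ≢ 0 (mod 2), so 1 ∈ ℤ/86ℤ has no preimage. Thus φ is not surjective.
Since φ is not surjective, we find the least positive k with φ(k) = φ(0): this means 22k ≡ 0 (mod 86), i.e. 86 ∣ 22k. Since gcd(22, 86) = 2, dividing through by 2 this holds exactly when 43 ∣ 11k, and as gcd(11, 43) = 1, exactly when 43 ∣ k.
The smallest positive such k is 43.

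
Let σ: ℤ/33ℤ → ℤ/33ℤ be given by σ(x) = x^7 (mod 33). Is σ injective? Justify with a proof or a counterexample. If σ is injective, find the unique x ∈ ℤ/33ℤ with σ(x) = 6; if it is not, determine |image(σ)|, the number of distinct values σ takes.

Computing x^7 mod 33 for each x (by repeated squaring, reducing mod 33 at every step), the values σ(0), σ(1), …, σ(32) are: 0, 1, 29, 9, 16, 14, 30, 28, 2, 15, 10, 11, 12, 7, 20, 27, 25, 8, 6, 13, 26, 21, 22, 23, 18, 31, 5, 3, 19, 17, 24, 4, 32.
Every element of ℤ/33ℤ appears exactly once in this list, so σ is a bijection, and in particular injective.
Since σ is injective, we read off the preimage of 6 from the same table: σ(18) = 6, so σ⁻¹(6) = 18.

18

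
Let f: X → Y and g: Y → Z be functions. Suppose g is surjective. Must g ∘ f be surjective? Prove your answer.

No. Take X = {1}, Y = Z = {1, 2, 3, 4}, f(1) = 1, and g = identity (surjective).
Then (g ∘ f)(1) = 1, and 4 ∈ Z has no preimage under g ∘ f, so g ∘ f is not surjective.

not surjective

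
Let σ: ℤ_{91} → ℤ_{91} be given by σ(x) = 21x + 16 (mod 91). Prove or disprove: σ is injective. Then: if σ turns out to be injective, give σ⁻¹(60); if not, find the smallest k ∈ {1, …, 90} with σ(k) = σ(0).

13

We have gcd(21, 91) = 7 > 1. Taking s = 0 and t = 13: σ(0) = 16 and σ(13) = 21·13 + 16 = 289 ≡ 16 (mod 91).
So σ(0) = σ(13) while 0 ≠ 13, thus σ is not injective.
Since σ is not injective, we find the least positive k with σ(k) = σ(0): this means 21k ≡ 0 (mod 91), i.e. 91 ∣ 21k. Since gcd(21, 91) = 7, dividing through by 7 this holds exactly when 13 ∣ 3k, and as gcd(3, 13) = 1, exactly when 13 ∣ k.
The smallest positive such k is 13.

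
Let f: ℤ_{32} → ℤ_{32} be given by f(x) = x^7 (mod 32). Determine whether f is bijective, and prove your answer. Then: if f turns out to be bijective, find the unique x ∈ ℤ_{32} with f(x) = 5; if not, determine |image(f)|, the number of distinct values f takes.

f(0) = 0^7 = 0.
f(2): Repeated squaring mod 32: 2^1 ≡ 2, 2^2 ≡ 2² = 4, 2^4 ≡ 4² = 16. Since 7 = 4 + 2 + 1, 2^7 ≡ 16·4·2: 16·4 = 64 ≡ 0, then 0·2 = 0. So 2^7 ≡ 0 (mod 32).
So f(0) = f(2) = 0 while 0 ≠ 2, hence f is not injective, hence not bijective.
Since f is not bijective, we determine |image(f)|. Computing x^7 mod 32 for each x (by repeated squaring, reducing mod 32 at every step), the values f(0), f(1), …, f(31) are: 0, 1, 0, 11, 0, 13, 0, 23, 0, 25, 0, 3, 0, 5, 0, 15, 0, 17, 0, 27, 0, 29, 0, 7, 0, 9, 0, 19, 0, 21, 0, 31.
The distinct values are {0, 1, 3, 5, 7, 9, 11, 13, 15, 17, 19, 21, 23, 25, 27, 29, 31}; there are 17 of them.

17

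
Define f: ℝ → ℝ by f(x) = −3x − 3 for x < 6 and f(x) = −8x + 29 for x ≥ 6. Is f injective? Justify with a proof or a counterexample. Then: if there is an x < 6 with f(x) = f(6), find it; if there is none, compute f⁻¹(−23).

16/3

Both pieces are strictly decreasing (slopes −3 and −8), so each is injective on its own interval.
The left piece maps (−∞, 6) onto (−21, ∞); the right piece maps [6, ∞) onto (−∞, −19].
These images overlap. In particular f(6) = −19 (right piece), and solving −3x − 3 = −19 on the left piece gives x = 16/3 < 6.
So f(16/3) = f(6) with 16/3 ≠ 6, and f is not injective. This x = 16/3 is the requested value below 6.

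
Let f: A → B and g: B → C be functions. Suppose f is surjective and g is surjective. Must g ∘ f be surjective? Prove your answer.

surjective

Let c ∈ C. Since g is surjective, there is b ∈ B with g(b) = c. Since f is surjective, there is a ∈ A with f(a) = b.
Then (g ∘ f)(a) = g(b) = c. Hence g ∘ f is surjective.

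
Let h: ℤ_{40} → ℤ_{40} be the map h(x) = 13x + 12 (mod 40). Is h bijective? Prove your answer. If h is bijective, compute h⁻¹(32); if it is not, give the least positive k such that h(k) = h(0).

20

Suppose h(x_1) = h(x_2) in ℤ_{40}. Then 13x_1 + 12 ≡ 13x_2 + 12 (mod 40), hence 13(x_1 − x_2) ≡ 0 (mod 40).
Since gcd(13, 40) = 1, 13 is invertible modulo 40, therefore x_1 − x_2 ≡ 0 (mod 40), i.e. x_1 = x_2.
We now compute 13⁻¹ mod 40 explicitly. Euclid's algorithm: 40 = 3·13 + 1; back-substituting gives 1 = 37·13 − 12·40, so 13⁻¹ ≡ 37 (mod 40).
Then y ↦ 37(y − 12) is a two-sided inverse to h, so every y ∈ ℤ_{40} has a preimage.
Hence h is bijective.
Since h is bijective, we find h⁻¹(32): we need 13x ≡ 32 − 12 ≡ 20 (mod 40). Using 13⁻¹ = 37: x ≡ 37·20 = 740 = 18·40 + 20, so x = 20.
Check: h(20) = 13·20 + 12 = 272 = 6·40 + 32 ≡ 32 (mod 40).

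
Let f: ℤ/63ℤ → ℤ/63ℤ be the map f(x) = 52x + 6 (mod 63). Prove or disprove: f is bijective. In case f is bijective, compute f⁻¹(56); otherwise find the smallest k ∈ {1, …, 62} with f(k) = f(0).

47

Recall: f is injective when f(x_1) = f(x_2) forces x_1 = x_2.
If f(x_1) = f(x_2), then 52x_1 ≡ 52x_2 (mod 63). Because gcd(52, 63) = 1, we may cancel 52 to get x_1 ≡ x_2 (mod 63).
We now compute 52⁻¹ mod 63 explicitly. Euclid's algorithm: 63 = 1·52 + 11, 52 = 4·11 + 8, 11 = 1·8 + 3, 8 = 2·3 + 2, 3 = 1·2 + 1; back-substituting gives 1 = 40·52 − 33·63, so 52⁻¹ ≡ 40 (mod 63).
Then y ↦ 40(y − 6) is a two-sided inverse to f, so every y ∈ ℤ/63ℤ has a preimage.
Therefore f is bijective.
Since f is bijective, we find f⁻¹(56): we need 52x ≡ 56 − 6 ≡ 50 (mod 63). Using 52⁻¹ = 40: x ≡ 40·50 = 2000 = 31·63 + 47, so x = 47.
Check: f(47) = 52·47 + 6 = 2450 = 38·63 + 56 ≡ 56 (mod 63).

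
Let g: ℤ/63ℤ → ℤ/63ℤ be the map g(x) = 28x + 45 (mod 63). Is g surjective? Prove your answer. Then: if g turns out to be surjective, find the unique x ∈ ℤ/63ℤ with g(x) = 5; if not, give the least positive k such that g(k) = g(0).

9

By definition, g is surjective if every y in the codomain equals g(x) for some x in the domain.
Since gcd(28, 63) = 7, we have 28x ≡ 0 (mod 7) for all x, so g(x) ≡ 3 (mod 7).
But 0 ≢ 3 (mod 7), so 0 ∈ ℤ/63ℤ has no preimage. Hence g is not surjective.
Since g is not surjective, we find the least positive k with g(k) = g(0): this means 28k ≡ 0 (mod 63), i.e. 63 ∣ 28k. Since gcd(28, 63) = 7, dividing through by 7 this holds exactly when 9 ∣ 4k, and as gcd(4, 9) = 1, exactly when 9 ∣ k.
The smallest positive such k is 9.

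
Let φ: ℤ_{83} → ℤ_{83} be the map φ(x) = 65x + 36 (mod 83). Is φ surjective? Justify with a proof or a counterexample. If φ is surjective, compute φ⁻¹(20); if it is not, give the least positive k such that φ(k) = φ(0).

Recall that φ is surjective if every y in the codomain equals φ(x) for some x in the domain.
Since gcd(65, 83) = 1, 65 is invertible modulo 83. Euclid's algorithm: 83 = 1·65 + 18, 65 = 3·18 + 11, 18 = 1·11 + 7, 11 = 1·7 + 4, 7 = 1·4 + 3, 4 = 1·3 + 1; back-substituting gives 1 = 23·65 − 18·83, so 65⁻¹ ≡ 23 (mod 83).
Then y ↦ 23(y − 36) is a two-sided inverse to φ, so every y ∈ ℤ_{83} has a preimage.
Therefore φ is surjective.
Since φ is surjective, we find φ⁻¹(20): we need 65x ≡ 20 − 36 ≡ 67 (mod 83). Using 65⁻¹ = 23: x ≡ 23·67 = 1541 = 18·83 + 47, so x = 47.
Check: φ(47) = 65·47 + 36 = 3091 = 37·83 + 20 ≡ 20 (mod 83).

47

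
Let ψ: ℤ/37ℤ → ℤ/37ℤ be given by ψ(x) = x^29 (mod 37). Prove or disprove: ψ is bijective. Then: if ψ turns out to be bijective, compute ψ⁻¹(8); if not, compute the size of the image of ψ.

23

Since 37 is prime, the nonzero elements of ℤ/37ℤ form a cyclic group of order 36.
As gcd(29, 36) = 1, raising to the 29th power is a bijection on this group: if u^29 ≡ v^29 then (uv^{−1})^29 = 1, and the only element of order dividing gcd(29, 36) = 1 is 1, so u = v.
With ψ(0) = 0 this makes ψ injective on all of ℤ/37ℤ, hence bijective (finite equal-size domain and codomain). In particular ψ is bijective.
Since ψ is bijective, we find the preimage of 8. The inverse of x ↦ x^29 on (ℤ/37ℤ)^× is x ↦ x^5, because 29·5 = 145 = 4·36 + 1 ≡ 1 (mod 36) and x^{36} = 1 for x ≠ 0 (Fermat). So ψ⁻¹(8) = 8^5 mod 37.
Repeated squaring mod 37: 8^1 ≡ 8, 8^2 ≡ 8² = 64 ≡ 27, 8^4 ≡ 27² = 729 ≡ 26. Since 5 = 4 + 1, 8^5 ≡ 26·8: 26·8 = 208 ≡ 23. So 8^5 ≡ 23 (mod 37).
Hence ψ⁻¹(8) = 23.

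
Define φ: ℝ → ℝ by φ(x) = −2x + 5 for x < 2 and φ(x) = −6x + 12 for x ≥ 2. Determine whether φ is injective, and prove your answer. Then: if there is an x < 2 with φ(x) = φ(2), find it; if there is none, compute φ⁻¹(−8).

Both pieces are strictly decreasing (slopes −2 and −6), so each is injective on its own interval.
The left piece maps (−∞, 2) onto (1, ∞); the right piece maps [2, ∞) onto (−∞, 0].
These images are disjoint, so no value is attained by both pieces. Therefore φ is injective.
Because the two images are disjoint, no x < 2 has φ(x) = φ(2), so we compute φ⁻¹(−8): −8 lies in (−∞, 0], so solve −6x + 12 = −8: x = (−8 − 12)/(−6) = 10/3.

10/3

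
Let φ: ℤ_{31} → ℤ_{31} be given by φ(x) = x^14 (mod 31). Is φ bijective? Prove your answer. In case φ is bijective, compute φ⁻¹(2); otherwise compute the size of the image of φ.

φ(15): Repeated squaring mod 31: 15^1 ≡ 15, 15^2 ≡ 15² = 225 ≡ 8, 15^4 ≡ 8² = 64 ≡ 2, 15^8 ≡ 2² = 4. Since 14 = 8 + 4 + 2, 15^14 ≡ 4·2·8: 4·2 = 8, then 8·8 = 64 ≡ 2. So 15^14 ≡ 2 (mod 31).
φ(16): Repeated squaring mod 31: 16^1 ≡ 16, 16^2 ≡ 16² = 256 ≡ 8, 16^4 ≡ 8² = 64 ≡ 2, 16^8 ≡ 2² = 4. Since 14 = 8 + 4 + 2, 16^14 ≡ 4·2·8: 4·2 = 8, then 8·8 = 64 ≡ 2. So 16^14 ≡ 2 (mod 31).
So φ(15) = φ(16) = 2 while 15 ≠ 16, thus φ is not injective, hence not bijective.
Since φ is not bijective, we determine |image(φ)|. Computing x^14 mod 31 for each x (by repeated squaring, reducing mod 31 at every step), the values φ(0), φ(1), …, φ(30) are: 0, 1, 16, 10, 8, 25, 5, 9, 4, 7, 28, 14, 18, 19, 20, 2, 2, 20, 19, 18, 14, 28, 7, 4, 9, 5, 25, 8, 10, 16, 1.
The distinct values are {0, 1, 2, 4, 5, 7, 8, 9, 10, 14, 16, 18, 19, 20, 25, 28}; there are 16 of them.

16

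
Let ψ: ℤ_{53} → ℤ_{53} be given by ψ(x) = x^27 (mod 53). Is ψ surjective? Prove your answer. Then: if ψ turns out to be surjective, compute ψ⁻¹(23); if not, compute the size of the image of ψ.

30

Since 53 is prime, the nonzero elements of ℤ_{53} form a cyclic group of order 52.
As gcd(27, 52) = 1, raising to the 27th power is a bijection on this group: if s^27 ≡ t^27 then (st^{−1})^27 = 1, and the only element of order dividing gcd(27, 52) = 1 is 1, so s = t.
With ψ(0) = 0 this makes ψ injective on all of ℤ_{53}, hence bijective (finite equal-size domain and codomain). In particular ψ is surjective.
Since ψ is surjective, we find the preimage of 23. The inverse of x ↦ x^27 on (ℤ_{53})^× is x ↦ x^27, because 27·27 = 729 = 14·52 + 1 ≡ 1 (mod 52) and x^{52} = 1 for x ≠ 0 (Fermat). So ψ⁻¹(23) = 23^27 mod 53.
Repeated squaring mod 53: 23^1 ≡ 23, 23^2 ≡ 23² = 529 ≡ 52, 23^4 ≡ 52² = 2704 ≡ 1, 23^8 ≡ 1² = 1, 23^16 ≡ 1² = 1. Since 27 = 16 + 8 + 2 + 1, 23^27 ≡ 1·1·52·23: 1·1 = 1, then 1·52 = 52, then 52·23 = 1196 ≡ 30. So 23^27 ≡ 30 (mod 53).
Hence ψ⁻¹(23) = 30.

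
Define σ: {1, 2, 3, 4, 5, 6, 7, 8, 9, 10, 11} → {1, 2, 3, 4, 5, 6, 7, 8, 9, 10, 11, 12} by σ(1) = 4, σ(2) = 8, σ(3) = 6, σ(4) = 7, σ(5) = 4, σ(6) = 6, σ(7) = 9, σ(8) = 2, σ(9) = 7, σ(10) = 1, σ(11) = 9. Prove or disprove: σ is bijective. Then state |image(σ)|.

σ(1) = 4 = σ(5) with 1 ≠ 5, so σ is not injective, hence not bijective.
The image of σ is {1, 2, 4, 6, 7, 8, 9}, which has 7 elements.

7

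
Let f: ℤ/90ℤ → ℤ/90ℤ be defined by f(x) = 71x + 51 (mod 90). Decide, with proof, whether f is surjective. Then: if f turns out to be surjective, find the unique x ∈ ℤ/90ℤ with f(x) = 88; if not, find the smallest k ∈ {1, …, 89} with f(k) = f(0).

17

Since gcd(71, 90) = 1, 71 is invertible modulo 90. Euclid's algorithm: 90 = 1·71 + 19, 71 = 3·19 + 14, 19 = 1·14 + 5, 14 = 2·5 + 4, 5 = 1·4 + 1; back-substituting gives 1 = 71·71 − 56·90, so 71⁻¹ ≡ 71 (mod 90).
For any y ∈ ℤ/90ℤ, x = 71(y − 51) mod 90 satisfies f(x) = 71·71(y − 51) + 51 ≡ y (since 71·71 ≡ 1 mod 90). So every y has a preimage.
Hence f is surjective.
Since f is surjective, we compute f⁻¹(88): solve 71x + 51 ≡ 88 (mod 90), i.e. 71x ≡ 37 (mod 90).
Multiplying by 71⁻¹ = 71 gives x ≡ 71·37 = 2627 = 29·90 + 17 ≡ 17 (mod 90).
Check: f(17) = 71·17 + 51 = 1258 = 13·90 + 88 ≡ 88 (mod 90).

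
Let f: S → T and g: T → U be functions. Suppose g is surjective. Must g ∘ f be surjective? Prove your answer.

No. Take S = {1}, T = U = {1, 2, 3, 4, 5}, f(1) = 1, and g = identity (surjective).
Then (g ∘ f)(1) = 1, and 5 ∈ U has no preimage under g ∘ f, so g ∘ f is not surjective.

not surjective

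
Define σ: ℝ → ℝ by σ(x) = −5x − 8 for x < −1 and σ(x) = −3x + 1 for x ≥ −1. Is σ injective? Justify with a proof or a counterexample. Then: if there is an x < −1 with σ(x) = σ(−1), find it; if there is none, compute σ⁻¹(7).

Both pieces are strictly decreasing (slopes −5 and −3), so each is injective on its own interval.
The left piece maps (−∞, −1) onto (−3, ∞); the right piece maps [−1, ∞) onto (−∞, 4].
These images overlap. In particular σ(−1) = 4 (right piece), and solving −5x − 8 = 4 on the left piece gives x = −12/5 < −1.
So σ(−12/5) = σ(−1) with −12/5 ≠ −1, and σ is not injective. This x = −12/5 is the requested value below −1.

-12/5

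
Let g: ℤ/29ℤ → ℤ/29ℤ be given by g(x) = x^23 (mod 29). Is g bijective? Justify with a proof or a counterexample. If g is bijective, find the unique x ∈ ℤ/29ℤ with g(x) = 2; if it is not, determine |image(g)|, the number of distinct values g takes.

18

Since 29 is prime, the nonzero elements of ℤ/29ℤ form a cyclic group of order 28.
As gcd(23, 28) = 1, raising to the 23rd power is a bijection on this group: if a^23 ≡ b^23 then (ab^{−1})^23 = 1, and the only element of order dividing gcd(23, 28) = 1 is 1, so a = b.
With g(0) = 0 this makes g injective on all of ℤ/29ℤ, hence bijective (finite equal-size domain and codomain). In particular g is bijective.
Since g is bijective, we find the preimage of 2. The inverse of x ↦ x^23 on (ℤ/29ℤ)^× is x ↦ x^11, because 23·11 = 253 = 9·28 + 1 ≡ 1 (mod 28) and x^{28} = 1 for x ≠ 0 (Fermat). So g⁻¹(2) = 2^11 mod 29.
Repeated squaring mod 29: 2^1 ≡ 2, 2^2 ≡ 2² = 4, 2^4 ≡ 4² = 16, 2^8 ≡ 16² = 256 ≡ 24. Since 11 = 8 + 2 + 1, 2^11 ≡ 24·4·2: 24·4 = 96 ≡ 9, then 9·2 = 18. So 2^11 ≡ 18 (mod 29).
Hence g⁻¹(2) = 18.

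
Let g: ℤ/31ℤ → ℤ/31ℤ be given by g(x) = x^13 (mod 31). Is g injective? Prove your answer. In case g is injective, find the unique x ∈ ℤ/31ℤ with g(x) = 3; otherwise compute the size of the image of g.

17

Since 31 is prime, the nonzero elements of ℤ/31ℤ form a cyclic group of order 30.
As gcd(13, 30) = 1, raising to the 13th power is a bijection on this group: if a^13 ≡ b^13 then (ab^{−1})^13 = 1, and the only element of order dividing gcd(13, 30) = 1 is 1, so a = b.
With g(0) = 0 this makes g injective on all of ℤ/31ℤ, hence bijective (finite equal-size domain and codomain). In particular g is injective.
Since g is injective, we find the preimage of 3. The inverse of x ↦ x^13 on (ℤ/31ℤ)^× is x ↦ x^7, because 13·7 = 91 = 3·30 + 1 ≡ 1 (mod 30) and x^{30} = 1 for x ≠ 0 (Fermat). So g⁻¹(3) = 3^7 mod 31.
Repeated squaring mod 31: 3^1 ≡ 3, 3^2 ≡ 3² = 9, 3^4 ≡ 9² = 81 ≡ 19. Since 7 = 4 + 2 + 1, 3^7 ≡ 19·9·3: 19·9 = 171 ≡ 16, then 16·3 = 48 ≡ 17. So 3^7 ≡ 17 (mod 31).
Hence g⁻¹(3) = 17.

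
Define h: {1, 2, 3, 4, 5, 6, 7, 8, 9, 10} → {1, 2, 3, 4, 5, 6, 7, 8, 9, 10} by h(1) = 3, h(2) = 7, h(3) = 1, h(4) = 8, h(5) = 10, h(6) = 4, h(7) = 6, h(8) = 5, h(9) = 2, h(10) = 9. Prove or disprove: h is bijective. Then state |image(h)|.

The values 3, 7, 1, 8, 10, 4, 6, 5, 2, 9 are a permutation of {1, 2, 3, 4, 5, 6, 7, 8, 9, 10}: each element appears exactly once.
So h is injective and surjective, hence bijective.
The image of h is {1, 2, 3, 4, 5, 6, 7, 8, 9, 10}, which has 10 elements.

10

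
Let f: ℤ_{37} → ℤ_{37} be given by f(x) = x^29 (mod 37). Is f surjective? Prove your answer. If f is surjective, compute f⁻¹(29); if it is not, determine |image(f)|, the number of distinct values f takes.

14

Since 37 is prime, the nonzero elements of ℤ_{37} form a cyclic group of order 36.
As gcd(29, 36) = 1, raising to the 29th power is a bijection on this group: if u^29 ≡ v^29 then (uv^{−1})^29 = 1, and the only element of order dividing gcd(29, 36) = 1 is 1, so u = v.
With f(0) = 0 this makes f injective on all of ℤ_{37}, hence bijective (finite equal-size domain and codomain). In particular f is surjective.
Since f is surjective, we find the preimage of 29. The inverse of x ↦ x^29 on (ℤ_{37})^× is x ↦ x^5, because 29·5 = 145 = 4·36 + 1 ≡ 1 (mod 36) and x^{36} = 1 for x ≠ 0 (Fermat). So f⁻¹(29) = 29^5 mod 37.
Repeated squaring mod 37: 29^1 ≡ 29, 29^2 ≡ 29² = 841 ≡ 27, 29^4 ≡ 27² = 729 ≡ 26. Since 5 = 4 + 1, 29^5 ≡ 26·29: 26·29 = 754 ≡ 14. So 29^5 ≡ 14 (mod 37).
Hence f⁻¹(29) = 14.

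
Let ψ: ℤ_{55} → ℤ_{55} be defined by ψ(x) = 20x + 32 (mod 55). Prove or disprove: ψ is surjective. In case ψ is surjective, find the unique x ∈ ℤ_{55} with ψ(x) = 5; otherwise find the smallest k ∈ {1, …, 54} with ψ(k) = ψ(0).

By definition, ψ is surjective if every y in the codomain equals ψ(x) for some x in the domain.
Since gcd(20, 55) = 5, we have 20x ≡ 0 (mod 5) for all x, so ψ(x) ≡ 2 (mod 5).
But 0 ≢ 2 (mod 5), so 0 ∈ ℤ_{55} has no preimage. Hence ψ is not surjective.
Since ψ is not surjective, we find the least positive k with ψ(k) = ψ(0): this means 20k ≡ 0 (mod 55), i.e. 55 ∣ 20k. Since gcd(20, 55) = 5, dividing through by 5 this holds exactly when 11 ∣ 4k, and as gcd(4, 11) = 1, exactly when 11 ∣ k.
The smallest positive such k is 11.

11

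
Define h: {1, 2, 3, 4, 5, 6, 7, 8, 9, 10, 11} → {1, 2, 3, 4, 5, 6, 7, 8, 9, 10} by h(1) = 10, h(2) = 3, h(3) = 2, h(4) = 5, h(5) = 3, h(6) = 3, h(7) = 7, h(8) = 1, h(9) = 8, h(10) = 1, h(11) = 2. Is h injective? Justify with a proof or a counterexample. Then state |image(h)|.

h(2) = 3 = h(5) with 2 ≠ 5, so h is not injective.
The image of h is {1, 2, 3, 5, 7, 8, 10}, which has 7 elements.

7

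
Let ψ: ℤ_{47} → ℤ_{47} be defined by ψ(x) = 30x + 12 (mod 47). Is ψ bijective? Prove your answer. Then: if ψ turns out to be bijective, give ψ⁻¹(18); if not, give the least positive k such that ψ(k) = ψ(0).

If ψ(u) = ψ(v), then 30u ≡ 30v (mod 47). Because gcd(30, 47) = 1, we may cancel 30 to get u ≡ v (mod 47).
We now compute 30⁻¹ mod 47 explicitly. Euclid's algorithm: 47 = 1·30 + 17, 30 = 1·17 + 13, 17 = 1·13 + 4, 13 = 3·4 + 1; back-substituting gives 1 = 11·30 − 7·47, so 30⁻¹ ≡ 11 (mod 47).
Then y ↦ 11(y − 12) is a two-sided inverse to ψ, so every y ∈ ℤ_{47} has a preimage.
So ψ is bijective.
Since ψ is bijective, we find ψ⁻¹(18): we need 30x ≡ 18 − 12 ≡ 6 (mod 47). Using 30⁻¹ = 11: x ≡ 11·6 = 66 = 1·47 + 19, so x = 19.
Check: ψ(19) = 30·19 + 12 = 582 = 12·47 + 18 ≡ 18 (mod 47).

19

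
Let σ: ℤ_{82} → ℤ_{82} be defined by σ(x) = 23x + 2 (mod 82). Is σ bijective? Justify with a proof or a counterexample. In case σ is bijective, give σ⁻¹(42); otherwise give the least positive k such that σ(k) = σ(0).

If σ(u) = σ(v), then 23u ≡ 23v (mod 82). Because gcd(23, 82) = 1, we may cancel 23 to get u ≡ v (mod 82).
We now compute 23⁻¹ mod 82 explicitly. Euclid's algorithm: 82 = 3·23 + 13, 23 = 1·13 + 10, 13 = 1·10 + 3, 10 = 3·3 + 1; back-substituting gives 1 = 25·23 − 7·82, so 23⁻¹ ≡ 25 (mod 82).
Then y ↦ 25(y − 2) is a two-sided inverse to σ, so every y ∈ ℤ_{82} has a preimage.
So σ is bijective.
Since σ is bijective, we compute σ⁻¹(42): solve 23x + 2 ≡ 42 (mod 82), i.e. 23x ≡ 40 (mod 82).
Multiplying by 23⁻¹ = 25 gives x ≡ 25·40 = 1000 = 12·82 + 16 ≡ 16 (mod 82).
Check: σ(16) = 23·16 + 2 = 370 = 4·82 + 42 ≡ 42 (mod 82).

16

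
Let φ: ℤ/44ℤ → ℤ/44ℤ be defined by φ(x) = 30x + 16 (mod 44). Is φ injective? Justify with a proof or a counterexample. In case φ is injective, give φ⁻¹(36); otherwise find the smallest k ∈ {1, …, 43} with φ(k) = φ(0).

22

We have gcd(30, 44) = 2 > 1. Taking a = 0 and b = 22: φ(0) = 16 and φ(22) = 30·22 + 16 = 676 ≡ 16 (mod 44).
So φ(0) = φ(22) while 0 ≠ 22, so φ is not injective.
Since φ is not injective, we find the least positive k with φ(k) = φ(0): this means 30k ≡ 0 (mod 44), i.e. 44 ∣ 30k. Since gcd(30, 44) = 2, dividing through by 2 this holds exactly when 22 ∣ 15k, and as gcd(15, 22) = 1, exactly when 22 ∣ k.
The smallest positive such k is 22.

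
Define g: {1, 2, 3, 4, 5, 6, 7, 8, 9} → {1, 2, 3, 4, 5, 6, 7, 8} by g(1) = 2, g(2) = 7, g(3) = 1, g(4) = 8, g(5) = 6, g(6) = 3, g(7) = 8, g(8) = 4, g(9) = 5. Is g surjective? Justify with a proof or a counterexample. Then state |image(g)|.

8

Every element of the codomain has a preimage: 1 = g(3), 2 = g(1), 3 = g(6), 4 = g(8), 5 = g(9), 6 = g(5), 7 = g(2), 8 = g(4).
Hence g is surjective.
The image of g is {1, 2, 3, 4, 5, 6, 7, 8}, which has 8 elements.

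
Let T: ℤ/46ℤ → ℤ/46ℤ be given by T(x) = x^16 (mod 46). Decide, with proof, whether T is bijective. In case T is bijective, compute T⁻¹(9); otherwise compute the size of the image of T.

24

T(22): Repeated squaring mod 46: 22^1 ≡ 22, 22^2 ≡ 22² = 484 ≡ 24, 22^4 ≡ 24² = 576 ≡ 24, 22^8 ≡ 24² = 576 ≡ 24, 22^16 ≡ 24² = 576 ≡ 24. So 22^16 ≡ 24 (mod 46).
T(24): Repeated squaring mod 46: 24^1 ≡ 24, 24^2 ≡ 24² = 576 ≡ 24, 24^4 ≡ 24² = 576 ≡ 24, 24^8 ≡ 24² = 576 ≡ 24, 24^16 ≡ 24² = 576 ≡ 24. So 24^16 ≡ 24 (mod 46).
So T(22) = T(24) = 24 while 22 ≠ 24, therefore T is not injective, hence not bijective.
Since T is not bijective, we determine |image(T)|. Computing x^16 mod 46 for each x (by repeated squaring, reducing mod 46 at every step), the values T(0), T(1), …, T(45) are: 0, 1, 32, 13, 12, 3, 2, 29, 16, 31, 4, 41, 18, 27, 8, 39, 6, 25, 26, 35, 36, 9, 24, 23, 24, 9, 36, 35, 26, 25, 6, 39, 8, 27, 18, 41, 4, 31, 16, 29, 2, 3, 12, 13, 32, 1.
The distinct values are {0, 1, 2, 3, 4, 6, 8, 9, 12, 13, 16, 18, 23, 24, 25, 26, 27, 29, 31, 32, 35, 36, 39, 41}; there are 24 of them.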